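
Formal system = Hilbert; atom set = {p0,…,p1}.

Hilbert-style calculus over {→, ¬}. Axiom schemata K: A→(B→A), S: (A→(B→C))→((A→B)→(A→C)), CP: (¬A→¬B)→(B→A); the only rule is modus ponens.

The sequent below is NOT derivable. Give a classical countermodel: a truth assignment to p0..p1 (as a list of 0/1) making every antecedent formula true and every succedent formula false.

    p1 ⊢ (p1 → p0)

Truth-table refutation:
  v=00: Γ:[p1=F] Δ:[(p1 → p0)=T] refutes=False
  v=01: Γ:[p1=T] Δ:[(p1 → p0)=F] refutes=True  ← countermodel

Result: [0, 1]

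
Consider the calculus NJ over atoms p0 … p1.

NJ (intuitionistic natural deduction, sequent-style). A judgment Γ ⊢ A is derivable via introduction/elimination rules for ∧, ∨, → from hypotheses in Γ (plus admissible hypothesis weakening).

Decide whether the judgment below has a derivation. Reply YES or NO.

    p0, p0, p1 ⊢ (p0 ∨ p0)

Derivation (root first):
[Wk] p0, p0, p1 ⊢ (p0 ∨ p0)
  [Wk] p0, p0 ⊢ (p0 ∨ p0)
    [∨I₂] p0 ⊢ (p0 ∨ p0)
      [Ax] p0 ⊢ p0

Result: YES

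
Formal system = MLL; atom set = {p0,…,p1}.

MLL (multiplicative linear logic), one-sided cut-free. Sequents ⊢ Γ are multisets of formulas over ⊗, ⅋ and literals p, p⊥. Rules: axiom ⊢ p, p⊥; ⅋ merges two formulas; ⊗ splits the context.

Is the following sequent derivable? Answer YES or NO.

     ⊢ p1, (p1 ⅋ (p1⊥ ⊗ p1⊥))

Derivation (root first):
[⅋]  ⊢ p1, (p1 ⅋ (p1⊥ ⊗ p1⊥))
  [⊗]  ⊢ p1, p1, (p1⊥ ⊗ p1⊥)
    [Ax]  ⊢ p1, p1⊥
    [Ax]  ⊢ p1, p1⊥

Result: YES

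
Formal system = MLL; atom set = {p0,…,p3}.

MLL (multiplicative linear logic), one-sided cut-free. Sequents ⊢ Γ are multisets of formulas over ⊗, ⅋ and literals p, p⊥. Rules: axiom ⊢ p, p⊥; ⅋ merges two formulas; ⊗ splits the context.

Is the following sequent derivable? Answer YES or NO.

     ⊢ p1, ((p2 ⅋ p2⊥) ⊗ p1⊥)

Proof tree:
[⊗]  ⊢ p1, ((p2 ⅋ p2⊥) ⊗ p1⊥)
  [⅋]  ⊢ (p2 ⅋ p2⊥)
    [Ax]  ⊢ p2, p2⊥
  [Ax]  ⊢ p1, p1⊥

Result: YES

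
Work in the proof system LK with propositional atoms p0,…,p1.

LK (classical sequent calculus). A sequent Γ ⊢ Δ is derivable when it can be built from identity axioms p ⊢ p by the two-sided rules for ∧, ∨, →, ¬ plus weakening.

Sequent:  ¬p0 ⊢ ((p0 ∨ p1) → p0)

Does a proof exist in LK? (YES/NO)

Truth-table refutation:
  v=00: Γ:[¬p0=T] Δ:[((p0 ∨ p1) → p0)=T] refutes=False
  v=01: Γ:[¬p0=T] Δ:[((p0 ∨ p1) → p0)=F] refutes=True  ← countermodel

Result: NO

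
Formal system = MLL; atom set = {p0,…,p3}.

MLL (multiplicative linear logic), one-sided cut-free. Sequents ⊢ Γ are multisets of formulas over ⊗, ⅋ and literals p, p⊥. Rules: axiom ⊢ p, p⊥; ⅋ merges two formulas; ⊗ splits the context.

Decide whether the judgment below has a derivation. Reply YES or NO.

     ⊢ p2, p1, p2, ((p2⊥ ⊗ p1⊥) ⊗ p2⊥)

Proof tree:
[⊗]  ⊢ p2, p1, p2, ((p2⊥ ⊗ p1⊥) ⊗ p2⊥)
  [⊗]  ⊢ p2, p1, (p2⊥ ⊗ p1⊥)
    [Ax]  ⊢ p2, p2⊥
    [Ax]  ⊢ p1, p1⊥
  [Ax]  ⊢ p2, p2⊥

Result: YES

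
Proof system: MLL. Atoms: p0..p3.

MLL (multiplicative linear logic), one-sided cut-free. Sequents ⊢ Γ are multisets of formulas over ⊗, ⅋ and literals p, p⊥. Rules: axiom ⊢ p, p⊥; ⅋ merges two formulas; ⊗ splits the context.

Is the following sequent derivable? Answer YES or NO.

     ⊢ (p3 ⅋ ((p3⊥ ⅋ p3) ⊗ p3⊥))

Derivation trace:
[⅋]  ⊢ (p3 ⅋ ((p3⊥ ⅋ p3) ⊗ p3⊥))
  [⊗]  ⊢ p3, ((p3⊥ ⅋ p3) ⊗ p3⊥)
    [⅋]  ⊢ (p3⊥ ⅋ p3)
      [Ax]  ⊢ p3, p3⊥
    [Ax]  ⊢ p3, p3⊥

Result: YES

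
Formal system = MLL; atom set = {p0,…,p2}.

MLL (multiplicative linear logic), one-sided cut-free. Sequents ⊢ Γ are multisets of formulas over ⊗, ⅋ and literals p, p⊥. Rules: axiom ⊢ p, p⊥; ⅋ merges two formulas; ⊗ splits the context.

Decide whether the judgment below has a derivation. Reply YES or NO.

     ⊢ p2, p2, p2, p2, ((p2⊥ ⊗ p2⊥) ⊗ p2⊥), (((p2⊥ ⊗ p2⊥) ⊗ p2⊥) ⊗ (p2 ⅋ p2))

Derivation trace:
[⊗]  ⊢ p2, p2, p2, p2, ((p2⊥ ⊗ p2⊥) ⊗ p2⊥), (((p2⊥ ⊗ p2⊥) ⊗ p2⊥) ⊗ (p2 ⅋ p2))
  [⊗]  ⊢ p2, p2, p2, ((p2⊥ ⊗ p2⊥) ⊗ p2⊥)
    [⊗]  ⊢ p2, p2, (p2⊥ ⊗ p2⊥)
      [Ax]  ⊢ p2, p2⊥
      [Ax]  ⊢ p2, p2⊥
    [Ax]  ⊢ p2, p2⊥
  [⅋]  ⊢ p2, ((p2⊥ ⊗ p2⊥) ⊗ p2⊥), (p2 ⅋ p2)
    [⊗]  ⊢ p2, p2, p2, ((p2⊥ ⊗ p2⊥) ⊗ p2⊥)
      [⊗]  ⊢ p2, p2, (p2⊥ ⊗ p2⊥)
        [Ax]  ⊢ p2, p2⊥
        [Ax]  ⊢ p2, p2⊥
      [Ax]  ⊢ p2, p2⊥

Result: YES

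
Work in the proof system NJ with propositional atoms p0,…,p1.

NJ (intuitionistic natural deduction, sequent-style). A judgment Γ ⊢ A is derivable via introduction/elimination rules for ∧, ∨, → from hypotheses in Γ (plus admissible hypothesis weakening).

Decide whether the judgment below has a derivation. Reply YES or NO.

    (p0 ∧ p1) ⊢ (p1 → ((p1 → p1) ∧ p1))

Proof tree:
[→I] (p0 ∧ p1) ⊢ (p1 → ((p1 → p1) ∧ p1))
  [∧I] p1, (p0 ∧ p1) ⊢ ((p1 → p1) ∧ p1)
    [→I]  ⊢ (p1 → p1)
      [Ax] p1 ⊢ p1
    [Wk] p1, (p0 ∧ p1) ⊢ p1
      [Ax] p1 ⊢ p1

Result: YES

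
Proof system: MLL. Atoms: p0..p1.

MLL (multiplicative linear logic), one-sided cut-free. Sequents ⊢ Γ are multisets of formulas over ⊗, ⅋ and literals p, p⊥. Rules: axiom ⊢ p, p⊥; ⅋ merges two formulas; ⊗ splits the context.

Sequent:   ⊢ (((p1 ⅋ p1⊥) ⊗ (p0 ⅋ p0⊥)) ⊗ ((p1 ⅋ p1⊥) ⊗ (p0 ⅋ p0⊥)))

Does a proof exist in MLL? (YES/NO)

Proof tree:
[⊗]  ⊢ (((p1 ⅋ p1⊥) ⊗ (p0 ⅋ p0⊥)) ⊗ ((p1 ⅋ p1⊥) ⊗ (p0 ⅋ p0⊥)))
  [⊗]  ⊢ ((p1 ⅋ p1⊥) ⊗ (p0 ⅋ p0⊥))
    [⅋]  ⊢ (p1 ⅋ p1⊥)
      [Ax]  ⊢ p1, p1⊥
    [⅋]  ⊢ (p0 ⅋ p0⊥)
      [Ax]  ⊢ p0, p0⊥
  [⊗]  ⊢ ((p1 ⅋ p1⊥) ⊗ (p0 ⅋ p0⊥))
    [⅋]  ⊢ (p1 ⅋ p1⊥)
      [Ax]  ⊢ p1, p1⊥
    [⅋]  ⊢ (p0 ⅋ p0⊥)
      [Ax]  ⊢ p0, p0⊥

Result: YES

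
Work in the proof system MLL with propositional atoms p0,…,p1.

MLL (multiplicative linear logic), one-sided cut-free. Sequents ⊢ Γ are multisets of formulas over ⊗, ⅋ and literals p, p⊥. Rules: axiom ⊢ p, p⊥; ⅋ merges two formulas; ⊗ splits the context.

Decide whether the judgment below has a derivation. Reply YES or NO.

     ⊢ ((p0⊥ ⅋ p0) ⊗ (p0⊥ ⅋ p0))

Derivation trace:
[⊗]  ⊢ ((p0⊥ ⅋ p0) ⊗ (p0⊥ ⅋ p0))
  [⅋]  ⊢ (p0⊥ ⅋ p0)
    [Ax]  ⊢ p0, p0⊥
  [⅋]  ⊢ (p0⊥ ⅋ p0)
    [Ax]  ⊢ p0, p0⊥

Result: YES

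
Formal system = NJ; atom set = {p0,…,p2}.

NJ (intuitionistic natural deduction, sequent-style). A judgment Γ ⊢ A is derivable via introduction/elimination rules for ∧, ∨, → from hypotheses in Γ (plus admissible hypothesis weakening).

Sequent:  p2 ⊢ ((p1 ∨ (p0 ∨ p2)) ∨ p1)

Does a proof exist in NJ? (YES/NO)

Proof tree:
[∨I₁] p2 ⊢ ((p1 ∨ (p0 ∨ p2)) ∨ p1)
  [∨I₂] p2 ⊢ (p1 ∨ (p0 ∨ p2))
    [∨I₂] p2 ⊢ (p0 ∨ p2)
      [Ax] p2 ⊢ p2

Result: YES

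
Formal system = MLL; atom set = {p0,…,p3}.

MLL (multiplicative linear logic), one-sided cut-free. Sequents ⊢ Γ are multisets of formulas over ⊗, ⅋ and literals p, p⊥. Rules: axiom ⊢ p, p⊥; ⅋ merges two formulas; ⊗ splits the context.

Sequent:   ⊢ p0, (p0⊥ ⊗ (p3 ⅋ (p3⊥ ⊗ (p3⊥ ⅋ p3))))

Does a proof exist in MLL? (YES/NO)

Proof tree:
[⊗]  ⊢ p0, (p0⊥ ⊗ (p3 ⅋ (p3⊥ ⊗ (p3⊥ ⅋ p3))))
  [Ax]  ⊢ p0, p0⊥
  [⅋]  ⊢ (p3 ⅋ (p3⊥ ⊗ (p3⊥ ⅋ p3)))
    [⊗]  ⊢ p3, (p3⊥ ⊗ (p3⊥ ⅋ p3))
      [Ax]  ⊢ p3, p3⊥
      [⅋]  ⊢ (p3⊥ ⅋ p3)
        [Ax]  ⊢ p3, p3⊥

Result: YES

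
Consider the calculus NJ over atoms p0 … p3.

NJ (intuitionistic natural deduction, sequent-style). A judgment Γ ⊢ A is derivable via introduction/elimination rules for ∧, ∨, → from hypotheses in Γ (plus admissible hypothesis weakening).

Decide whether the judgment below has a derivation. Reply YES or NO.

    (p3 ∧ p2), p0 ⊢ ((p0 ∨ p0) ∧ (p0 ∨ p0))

Derivation trace:
[∧I] (p3 ∧ p2), p0 ⊢ ((p0 ∨ p0) ∧ (p0 ∨ p0))
  [Wk] p0, (p3 ∧ p2) ⊢ (p0 ∨ p0)
    [∨I₁] p0 ⊢ (p0 ∨ p0)
      [Ax] p0 ⊢ p0
  [Wk] p0, (p3 ∧ p2) ⊢ (p0 ∨ p0)
    [∨I₁] p0 ⊢ (p0 ∨ p0)
      [Ax] p0 ⊢ p0

Result: YES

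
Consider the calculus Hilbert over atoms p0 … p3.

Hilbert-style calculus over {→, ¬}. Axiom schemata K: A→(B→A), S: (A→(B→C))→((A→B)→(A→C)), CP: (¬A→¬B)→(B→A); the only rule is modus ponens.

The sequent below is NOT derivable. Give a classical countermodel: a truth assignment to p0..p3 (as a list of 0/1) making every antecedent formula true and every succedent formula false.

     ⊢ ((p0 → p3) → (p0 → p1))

Truth-table refutation:
  v=0000: Γ:[] Δ:[((p0 → p3) → (p0 → p1))=T] refutes=False
  v=0001: Γ:[] Δ:[((p0 → p3) → (p0 → p1))=T] refutes=False
  v=0010: Γ:[] Δ:[((p0 → p3) → (p0 → p1))=T] refutes=False
  v=0011: Γ:[] Δ:[((p0 → p3) → (p0 → p1))=T] refutes=False
  v=0100: Γ:[] Δ:[((p0 → p3) → (p0 → p1))=T] refutes=False
  v=0101: Γ:[] Δ:[((p0 → p3) → (p0 → p1))=T] refutes=False
  v=0110: Γ:[] Δ:[((p0 → p3) → (p0 → p1))=T] refutes=False
  v=0111: Γ:[] Δ:[((p0 → p3) → (p0 → p1))=T] refutes=False
  v=1000: Γ:[] Δ:[((p0 → p3) → (p0 → p1))=T] refutes=False
  v=1001: Γ:[] Δ:[((p0 → p3) → (p0 → p1))=F] refutes=True  ← countermodel

Result: [1, 0, 0, 1]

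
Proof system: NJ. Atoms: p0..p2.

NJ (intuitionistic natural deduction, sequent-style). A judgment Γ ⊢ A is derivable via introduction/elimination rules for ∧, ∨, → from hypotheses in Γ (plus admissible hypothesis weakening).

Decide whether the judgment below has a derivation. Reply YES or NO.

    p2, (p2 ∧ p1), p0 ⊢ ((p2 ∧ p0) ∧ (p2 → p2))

Proof tree:
[∧I] p2, (p2 ∧ p1), p0 ⊢ ((p2 ∧ p0) ∧ (p2 → p2))
  [∧I] p2, (p2 ∧ p1), p0 ⊢ (p2 ∧ p0)
    [Ax] p2 ⊢ p2
    [Wk] p0, (p2 ∧ p1) ⊢ p0
      [Ax] p0 ⊢ p0
  [→I]  ⊢ (p2 → p2)
    [Ax] p2 ⊢ p2

Result: YES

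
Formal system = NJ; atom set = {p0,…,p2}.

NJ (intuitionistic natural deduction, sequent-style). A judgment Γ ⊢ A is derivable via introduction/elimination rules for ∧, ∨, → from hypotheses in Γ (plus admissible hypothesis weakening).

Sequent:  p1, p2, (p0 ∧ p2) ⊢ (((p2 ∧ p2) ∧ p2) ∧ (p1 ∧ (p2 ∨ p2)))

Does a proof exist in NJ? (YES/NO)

Derivation (root first):
[∧I] p1, p2, (p0 ∧ p2) ⊢ (((p2 ∧ p2) ∧ p2) ∧ (p1 ∧ (p2 ∨ p2)))
  [∧I] p2 ⊢ ((p2 ∧ p2) ∧ p2)
    [∧I] p2 ⊢ (p2 ∧ p2)
      [Ax] p2 ⊢ p2
      [Ax] p2 ⊢ p2
    [Ax] p2 ⊢ p2
  [Wk] p1, p2, (p0 ∧ p2) ⊢ (p1 ∧ (p2 ∨ p2))
    [∧I] p1, p2 ⊢ (p1 ∧ (p2 ∨ p2))
      [Wk] p1, p1 ⊢ p1
        [Ax] p1 ⊢ p1
      [∨I₂] p2 ⊢ (p2 ∨ p2)
        [Ax] p2 ⊢ p2

Result: YES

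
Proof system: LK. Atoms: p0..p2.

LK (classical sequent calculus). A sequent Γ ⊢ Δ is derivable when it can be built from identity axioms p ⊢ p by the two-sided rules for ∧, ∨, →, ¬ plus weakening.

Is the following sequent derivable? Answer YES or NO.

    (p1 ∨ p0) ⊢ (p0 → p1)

Enumerate valuations to refute Γ ⊢ Δ:
  v=000: Γ:[(p1 ∨ p0)=F] Δ:[(p0 → p1)=T] refutes=False
  v=001: Γ:[(p1 ∨ p0)=F] Δ:[(p0 → p1)=T] refutes=False
  v=010: Γ:[(p1 ∨ p0)=T] Δ:[(p0 → p1)=T] refutes=False
  v=011: Γ:[(p1 ∨ p0)=T] Δ:[(p0 → p1)=T] refutes=False
  v=100: Γ:[(p1 ∨ p0)=T] Δ:[(p0 → p1)=F] refutes=True  ← countermodel

Result: NO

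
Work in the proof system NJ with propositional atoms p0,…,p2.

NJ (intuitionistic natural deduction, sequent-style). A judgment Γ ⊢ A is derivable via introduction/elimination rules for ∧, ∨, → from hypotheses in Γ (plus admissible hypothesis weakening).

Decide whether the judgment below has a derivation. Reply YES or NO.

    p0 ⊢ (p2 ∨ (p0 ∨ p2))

Derivation trace:
[∨I₂] p0 ⊢ (p2 ∨ (p0 ∨ p2))
  [∨I₁] p0 ⊢ (p0 ∨ p2)
    [Ax] p0 ⊢ p0

Result: YES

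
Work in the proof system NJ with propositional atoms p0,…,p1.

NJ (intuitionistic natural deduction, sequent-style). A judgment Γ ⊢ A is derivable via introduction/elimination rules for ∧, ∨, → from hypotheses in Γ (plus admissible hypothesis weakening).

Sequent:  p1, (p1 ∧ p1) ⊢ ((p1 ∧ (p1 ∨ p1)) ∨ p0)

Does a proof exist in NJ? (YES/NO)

Derivation trace:
[∨I₁] p1, (p1 ∧ p1) ⊢ ((p1 ∧ (p1 ∨ p1)) ∨ p0)
  [∧I] p1, (p1 ∧ p1) ⊢ (p1 ∧ (p1 ∨ p1))
    [Wk] p1, (p1 ∧ p1) ⊢ p1
      [Ax] p1 ⊢ p1
    [∨I₁] p1, (p1 ∧ p1) ⊢ (p1 ∨ p1)
      [Wk] p1, (p1 ∧ p1) ⊢ p1
        [Ax] p1 ⊢ p1

Result: YES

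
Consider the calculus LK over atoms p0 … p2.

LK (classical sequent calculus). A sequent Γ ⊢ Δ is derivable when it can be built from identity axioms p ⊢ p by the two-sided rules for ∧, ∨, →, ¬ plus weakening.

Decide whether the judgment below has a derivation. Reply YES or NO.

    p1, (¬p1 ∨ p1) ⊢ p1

Derivation (root first):
[∨L] p1, (¬p1 ∨ p1) ⊢ p1
  [¬L] p1, ¬p1 ⊢ 
    [Ax] p1 ⊢ p1
  [Ax] p1 ⊢ p1

Result: YES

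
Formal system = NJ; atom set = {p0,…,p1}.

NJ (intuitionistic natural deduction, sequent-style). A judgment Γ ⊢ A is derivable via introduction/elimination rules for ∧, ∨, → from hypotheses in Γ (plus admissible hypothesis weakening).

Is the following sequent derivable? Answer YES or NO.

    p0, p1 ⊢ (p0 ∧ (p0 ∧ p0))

Proof tree:
[Wk] p0, p1 ⊢ (p0 ∧ (p0 ∧ p0))
  [∧I] p0 ⊢ (p0 ∧ (p0 ∧ p0))
    [Ax] p0 ⊢ p0
    [∧I] p0 ⊢ (p0 ∧ p0)
      [Ax] p0 ⊢ p0
      [Ax] p0 ⊢ p0

Result: YES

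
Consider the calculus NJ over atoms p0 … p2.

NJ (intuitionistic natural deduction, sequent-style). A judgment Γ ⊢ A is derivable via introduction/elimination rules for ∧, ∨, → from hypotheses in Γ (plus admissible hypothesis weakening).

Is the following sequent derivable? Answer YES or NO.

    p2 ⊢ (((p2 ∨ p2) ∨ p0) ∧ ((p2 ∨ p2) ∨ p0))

Derivation trace:
[∧I] p2 ⊢ (((p2 ∨ p2) ∨ p0) ∧ ((p2 ∨ p2) ∨ p0))
  [∨I₁] p2, p2 ⊢ ((p2 ∨ p2) ∨ p0)
    [Wk] p2, p2 ⊢ (p2 ∨ p2)
      [∨I₁] p2 ⊢ (p2 ∨ p2)
        [Ax] p2 ⊢ p2
  [∨I₁] p2, p2 ⊢ ((p2 ∨ p2) ∨ p0)
    [Wk] p2, p2 ⊢ (p2 ∨ p2)
      [∨I₁] p2 ⊢ (p2 ∨ p2)
        [Ax] p2 ⊢ p2

Result: YES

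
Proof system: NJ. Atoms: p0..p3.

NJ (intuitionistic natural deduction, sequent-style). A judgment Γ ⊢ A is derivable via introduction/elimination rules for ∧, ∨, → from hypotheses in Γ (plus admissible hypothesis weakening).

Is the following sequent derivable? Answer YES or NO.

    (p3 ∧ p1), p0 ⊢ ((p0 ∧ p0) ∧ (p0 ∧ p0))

Derivation trace:
[∧I] (p3 ∧ p1), p0 ⊢ ((p0 ∧ p0) ∧ (p0 ∧ p0))
  [∧I] (p3 ∧ p1), p0 ⊢ (p0 ∧ p0)
    [Wk] p0, (p3 ∧ p1) ⊢ p0
      [Ax] p0 ⊢ p0
    [Ax] p0 ⊢ p0
  [∧I] (p3 ∧ p1), p0 ⊢ (p0 ∧ p0)
    [Wk] p0, (p3 ∧ p1) ⊢ p0
      [Ax] p0 ⊢ p0
    [Ax] p0 ⊢ p0

Result: YES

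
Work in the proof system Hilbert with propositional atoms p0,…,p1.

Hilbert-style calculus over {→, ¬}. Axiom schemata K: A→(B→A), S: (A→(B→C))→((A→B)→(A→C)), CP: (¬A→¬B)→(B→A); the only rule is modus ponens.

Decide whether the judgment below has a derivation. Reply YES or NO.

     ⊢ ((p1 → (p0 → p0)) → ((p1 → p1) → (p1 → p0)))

Enumerate valuations to refute Γ ⊢ Δ:
  v=00: Γ:[] Δ:[((p1 → (p0 → p0)) → ((p1 → p1) → (p1 → p0)))=T] refutes=False
  v=01: Γ:[] Δ:[((p1 → (p0 → p0)) → ((p1 → p1) → (p1 → p0)))=F] refutes=True  ← countermodel

Result: NO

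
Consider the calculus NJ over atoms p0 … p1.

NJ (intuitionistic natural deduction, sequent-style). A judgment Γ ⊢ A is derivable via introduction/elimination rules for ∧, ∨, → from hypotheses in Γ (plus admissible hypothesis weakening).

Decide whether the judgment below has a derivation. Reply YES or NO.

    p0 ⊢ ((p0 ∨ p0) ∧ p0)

Proof tree:
[∧I] p0 ⊢ ((p0 ∨ p0) ∧ p0)
  [∨I₂] p0 ⊢ (p0 ∨ p0)
    [Ax] p0 ⊢ p0
  [Ax] p0 ⊢ p0

Result: YES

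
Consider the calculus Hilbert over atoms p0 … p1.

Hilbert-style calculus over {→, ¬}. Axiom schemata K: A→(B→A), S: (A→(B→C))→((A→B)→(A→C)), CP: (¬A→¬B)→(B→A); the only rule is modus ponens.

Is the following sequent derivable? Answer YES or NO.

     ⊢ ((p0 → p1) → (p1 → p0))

Enumerate valuations to refute Γ ⊢ Δ:
  v=00: Γ:[] Δ:[((p0 → p1) → (p1 → p0))=T] refutes=False
  v=01: Γ:[] Δ:[((p0 → p1) → (p1 → p0))=F] refutes=True  ← countermodel

Result: NO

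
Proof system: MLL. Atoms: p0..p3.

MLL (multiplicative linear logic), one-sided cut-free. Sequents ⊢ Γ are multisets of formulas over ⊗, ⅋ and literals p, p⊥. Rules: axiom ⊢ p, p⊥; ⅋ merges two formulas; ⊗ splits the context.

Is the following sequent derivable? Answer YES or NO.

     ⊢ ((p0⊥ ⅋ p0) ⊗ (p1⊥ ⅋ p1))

Derivation trace:
[⊗]  ⊢ ((p0⊥ ⅋ p0) ⊗ (p1⊥ ⅋ p1))
  [⅋]  ⊢ (p0⊥ ⅋ p0)
    [Ax]  ⊢ p0, p0⊥
  [⅋]  ⊢ (p1⊥ ⅋ p1)
    [Ax]  ⊢ p1, p1⊥

Result: YES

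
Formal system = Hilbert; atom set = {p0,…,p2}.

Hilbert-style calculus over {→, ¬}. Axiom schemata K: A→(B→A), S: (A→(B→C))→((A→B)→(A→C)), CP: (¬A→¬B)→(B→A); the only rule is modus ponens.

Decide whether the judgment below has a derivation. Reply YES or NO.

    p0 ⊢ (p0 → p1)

Truth-table refutation:
  v=000: Γ:[p0=F] Δ:[(p0 → p1)=T] refutes=False
  v=001: Γ:[p0=F] Δ:[(p0 → p1)=T] refutes=False
  v=010: Γ:[p0=F] Δ:[(p0 → p1)=T] refutes=False
  v=011: Γ:[p0=F] Δ:[(p0 → p1)=T] refutes=False
  v=100: Γ:[p0=T] Δ:[(p0 → p1)=F] refutes=True  ← countermodel

Result: NO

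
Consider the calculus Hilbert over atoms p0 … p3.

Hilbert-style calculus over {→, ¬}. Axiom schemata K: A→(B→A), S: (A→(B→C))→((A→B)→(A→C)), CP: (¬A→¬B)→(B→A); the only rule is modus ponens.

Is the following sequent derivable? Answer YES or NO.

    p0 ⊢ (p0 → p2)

Truth-table refutation:
  v=0000: Γ:[p0=F] Δ:[(p0 → p2)=T] refutes=False
  v=0001: Γ:[p0=F] Δ:[(p0 → p2)=T] refutes=False
  v=0010: Γ:[p0=F] Δ:[(p0 → p2)=T] refutes=False
  v=0011: Γ:[p0=F] Δ:[(p0 → p2)=T] refutes=False
  v=0100: Γ:[p0=F] Δ:[(p0 → p2)=T] refutes=False
  v=0101: Γ:[p0=F] Δ:[(p0 → p2)=T] refutes=False
  v=0110: Γ:[p0=F] Δ:[(p0 → p2)=T] refutes=False
  v=0111: Γ:[p0=F] Δ:[(p0 → p2)=T] refutes=False
  v=1000: Γ:[p0=T] Δ:[(p0 → p2)=F] refutes=True  ← countermodel

Result: NO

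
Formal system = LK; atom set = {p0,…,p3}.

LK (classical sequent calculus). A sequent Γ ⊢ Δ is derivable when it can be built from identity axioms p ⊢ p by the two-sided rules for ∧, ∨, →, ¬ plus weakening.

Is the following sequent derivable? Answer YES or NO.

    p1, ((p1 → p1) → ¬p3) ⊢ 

Search for a countermodel by truth-table:
  v=0000: Γ:[p1=F, ((p1 → p1) → ¬p3)=T] Δ:[] refutes=False
  v=0001: Γ:[p1=F, ((p1 → p1) → ¬p3)=F] Δ:[] refutes=False
  v=0010: Γ:[p1=F, ((p1 → p1) → ¬p3)=T] Δ:[] refutes=False
  v=0011: Γ:[p1=F, ((p1 → p1) → ¬p3)=F] Δ:[] refutes=False
  v=0100: Γ:[p1=T, ((p1 → p1) → ¬p3)=T] Δ:[] refutes=True  ← countermodel

Result: NO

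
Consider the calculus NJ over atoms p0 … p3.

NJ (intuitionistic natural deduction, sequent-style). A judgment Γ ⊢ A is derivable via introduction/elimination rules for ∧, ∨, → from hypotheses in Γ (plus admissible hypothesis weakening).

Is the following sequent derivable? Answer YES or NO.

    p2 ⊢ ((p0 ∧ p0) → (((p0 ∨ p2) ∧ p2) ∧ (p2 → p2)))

Derivation trace:
[→I] p2 ⊢ ((p0 ∧ p0) → (((p0 ∨ p2) ∧ p2) ∧ (p2 → p2)))
  [∧I] p2, (p0 ∧ p0) ⊢ (((p0 ∨ p2) ∧ p2) ∧ (p2 → p2))
    [∧I] p2, (p0 ∧ p0) ⊢ ((p0 ∨ p2) ∧ p2)
      [∨I₂] p2 ⊢ (p0 ∨ p2)
        [Ax] p2 ⊢ p2
      [Wk] p2, (p0 ∧ p0) ⊢ p2
        [Ax] p2 ⊢ p2
    [→I]  ⊢ (p2 → p2)
      [Ax] p2 ⊢ p2

Result: YES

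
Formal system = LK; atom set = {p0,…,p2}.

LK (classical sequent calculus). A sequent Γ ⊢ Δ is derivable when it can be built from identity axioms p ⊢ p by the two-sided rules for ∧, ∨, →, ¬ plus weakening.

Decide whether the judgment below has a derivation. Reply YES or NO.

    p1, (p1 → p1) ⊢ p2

Enumerate valuations to refute Γ ⊢ Δ:
  v=000: Γ:[p1=F, (p1 → p1)=T] Δ:[p2=F] refutes=False
  v=001: Γ:[p1=F, (p1 → p1)=T] Δ:[p2=T] refutes=False
  v=010: Γ:[p1=T, (p1 → p1)=T] Δ:[p2=F] refutes=True  ← countermodel

Result: NO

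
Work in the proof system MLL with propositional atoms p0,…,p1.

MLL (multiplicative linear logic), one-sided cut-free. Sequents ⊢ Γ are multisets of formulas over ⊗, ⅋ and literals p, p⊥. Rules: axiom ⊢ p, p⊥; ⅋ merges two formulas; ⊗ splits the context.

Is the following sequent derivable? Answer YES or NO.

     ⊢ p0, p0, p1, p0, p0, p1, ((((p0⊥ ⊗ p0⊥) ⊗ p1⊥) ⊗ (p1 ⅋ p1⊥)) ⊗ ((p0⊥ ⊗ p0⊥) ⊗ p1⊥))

Derivation (root first):
[⊗]  ⊢ p0, p0, p1, p0, p0, p1, ((((p0⊥ ⊗ p0⊥) ⊗ p1⊥) ⊗ (p1 ⅋ p1⊥)) ⊗ ((p0⊥ ⊗ p0⊥) ⊗ p1⊥))
  [⊗]  ⊢ p0, p0, p1, (((p0⊥ ⊗ p0⊥) ⊗ p1⊥) ⊗ (p1 ⅋ p1⊥))
    [⊗]  ⊢ p0, p0, p1, ((p0⊥ ⊗ p0⊥) ⊗ p1⊥)
      [⊗]  ⊢ p0, p0, (p0⊥ ⊗ p0⊥)
        [Ax]  ⊢ p0, p0⊥
        [Ax]  ⊢ p0, p0⊥
      [Ax]  ⊢ p1, p1⊥
    [⅋]  ⊢ (p1 ⅋ p1⊥)
      [Ax]  ⊢ p1, p1⊥
  [⊗]  ⊢ p0, p0, p1, ((p0⊥ ⊗ p0⊥) ⊗ p1⊥)
    [⊗]  ⊢ p0, p0, (p0⊥ ⊗ p0⊥)
      [Ax]  ⊢ p0, p0⊥
      [Ax]  ⊢ p0, p0⊥
    [Ax]  ⊢ p1, p1⊥

Result: YES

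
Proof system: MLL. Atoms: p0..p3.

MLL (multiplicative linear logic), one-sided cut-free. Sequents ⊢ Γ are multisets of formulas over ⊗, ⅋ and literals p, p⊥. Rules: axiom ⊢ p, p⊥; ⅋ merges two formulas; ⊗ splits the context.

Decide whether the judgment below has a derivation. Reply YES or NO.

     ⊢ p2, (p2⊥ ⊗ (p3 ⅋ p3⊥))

Derivation (root first):
[⊗]  ⊢ p2, (p2⊥ ⊗ (p3 ⅋ p3⊥))
  [Ax]  ⊢ p2, p2⊥
  [⅋]  ⊢ (p3 ⅋ p3⊥)
    [Ax]  ⊢ p3, p3⊥

Result: YES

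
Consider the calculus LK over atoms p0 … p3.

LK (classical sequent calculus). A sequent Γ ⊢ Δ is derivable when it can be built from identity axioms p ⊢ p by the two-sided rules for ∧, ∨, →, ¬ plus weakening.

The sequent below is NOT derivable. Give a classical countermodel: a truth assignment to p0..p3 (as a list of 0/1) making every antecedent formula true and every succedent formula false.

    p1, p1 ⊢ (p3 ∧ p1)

Truth-table refutation:
  v=0000: Γ:[p1=F, p1=F] Δ:[(p3 ∧ p1)=F] refutes=False
  v=0001: Γ:[p1=F, p1=F] Δ:[(p3 ∧ p1)=F] refutes=False
  v=0010: Γ:[p1=F, p1=F] Δ:[(p3 ∧ p1)=F] refutes=False
  v=0011: Γ:[p1=F, p1=F] Δ:[(p3 ∧ p1)=F] refutes=False
  v=0100: Γ:[p1=T, p1=T] Δ:[(p3 ∧ p1)=F] refutes=True  ← countermodel

Result: [0, 1, 0, 0]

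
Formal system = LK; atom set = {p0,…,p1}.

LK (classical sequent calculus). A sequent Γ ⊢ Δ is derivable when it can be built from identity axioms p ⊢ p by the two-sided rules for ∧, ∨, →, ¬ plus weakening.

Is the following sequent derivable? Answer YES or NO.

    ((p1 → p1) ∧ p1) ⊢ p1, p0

Derivation (root first):
[∧L] ((p1 → p1) ∧ p1) ⊢ p1, p0
  [→L] p1, (p1 → p1) ⊢ p1, p0
    [Ax] p1 ⊢ p1
    [WR] p1 ⊢ p1, p0
      [Ax] p1 ⊢ p1

Result: YES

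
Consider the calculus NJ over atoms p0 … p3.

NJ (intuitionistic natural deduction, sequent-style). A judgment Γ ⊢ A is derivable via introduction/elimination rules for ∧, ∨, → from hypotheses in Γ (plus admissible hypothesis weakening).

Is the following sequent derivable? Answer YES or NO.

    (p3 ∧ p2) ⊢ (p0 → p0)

Derivation trace:
[Wk] (p3 ∧ p2) ⊢ (p0 → p0)
  [→I]  ⊢ (p0 → p0)
    [Ax] p0 ⊢ p0

Result: YES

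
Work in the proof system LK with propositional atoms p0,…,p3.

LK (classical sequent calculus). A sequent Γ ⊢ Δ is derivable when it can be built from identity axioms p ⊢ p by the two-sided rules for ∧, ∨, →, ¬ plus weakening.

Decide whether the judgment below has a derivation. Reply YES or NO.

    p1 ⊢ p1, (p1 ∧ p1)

Derivation trace:
[∧R] p1 ⊢ p1, (p1 ∧ p1)
  [Ax] p1 ⊢ p1
  [WR] p1 ⊢ p1, p1
    [Ax] p1 ⊢ p1

Result: YES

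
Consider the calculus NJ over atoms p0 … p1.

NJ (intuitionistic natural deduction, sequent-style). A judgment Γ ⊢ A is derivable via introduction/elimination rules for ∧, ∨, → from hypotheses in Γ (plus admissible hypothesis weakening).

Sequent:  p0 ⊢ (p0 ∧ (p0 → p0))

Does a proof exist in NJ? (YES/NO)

Derivation trace:
[∧I] p0 ⊢ (p0 ∧ (p0 → p0))
  [Ax] p0 ⊢ p0
  [→I]  ⊢ (p0 → p0)
    [Ax] p0 ⊢ p0

Result: YES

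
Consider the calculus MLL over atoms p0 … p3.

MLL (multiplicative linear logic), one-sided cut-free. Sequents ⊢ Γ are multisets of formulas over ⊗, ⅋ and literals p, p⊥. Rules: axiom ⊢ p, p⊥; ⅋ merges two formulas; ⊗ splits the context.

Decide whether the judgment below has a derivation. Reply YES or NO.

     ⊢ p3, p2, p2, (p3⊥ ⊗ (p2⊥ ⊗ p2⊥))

Proof tree:
[⊗]  ⊢ p3, p2, p2, (p3⊥ ⊗ (p2⊥ ⊗ p2⊥))
  [Ax]  ⊢ p3, p3⊥
  [⊗]  ⊢ p2, p2, (p2⊥ ⊗ p2⊥)
    [Ax]  ⊢ p2, p2⊥
    [Ax]  ⊢ p2, p2⊥

Result: YES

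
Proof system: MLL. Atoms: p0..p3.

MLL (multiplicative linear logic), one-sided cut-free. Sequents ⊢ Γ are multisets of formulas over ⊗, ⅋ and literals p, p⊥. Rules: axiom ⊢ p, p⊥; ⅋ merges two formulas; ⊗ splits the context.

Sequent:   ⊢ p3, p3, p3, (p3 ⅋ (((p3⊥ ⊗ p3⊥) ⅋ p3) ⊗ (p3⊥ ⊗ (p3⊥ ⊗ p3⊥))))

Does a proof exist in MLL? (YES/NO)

Derivation trace:
[⅋]  ⊢ p3, p3, p3, (p3 ⅋ (((p3⊥ ⊗ p3⊥) ⅋ p3) ⊗ (p3⊥ ⊗ (p3⊥ ⊗ p3⊥))))
  [⊗]  ⊢ p3, p3, p3, p3, (((p3⊥ ⊗ p3⊥) ⅋ p3) ⊗ (p3⊥ ⊗ (p3⊥ ⊗ p3⊥)))
    [⅋]  ⊢ p3, ((p3⊥ ⊗ p3⊥) ⅋ p3)
      [⊗]  ⊢ p3, p3, (p3⊥ ⊗ p3⊥)
        [Ax]  ⊢ p3, p3⊥
        [Ax]  ⊢ p3, p3⊥
    [⊗]  ⊢ p3, p3, p3, (p3⊥ ⊗ (p3⊥ ⊗ p3⊥))
      [Ax]  ⊢ p3, p3⊥
      [⊗]  ⊢ p3, p3, (p3⊥ ⊗ p3⊥)
        [Ax]  ⊢ p3, p3⊥
        [Ax]  ⊢ p3, p3⊥

Result: YES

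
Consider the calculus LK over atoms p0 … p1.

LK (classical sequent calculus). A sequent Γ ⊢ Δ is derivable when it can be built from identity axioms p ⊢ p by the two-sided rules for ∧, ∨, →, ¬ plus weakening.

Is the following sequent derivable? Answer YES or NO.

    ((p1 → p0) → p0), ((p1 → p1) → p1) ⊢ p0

Enumerate valuations to refute Γ ⊢ Δ:
  v=00: Γ:[((p1 → p0) → p0)=F, ((p1 → p1) → p1)=F] Δ:[p0=F] refutes=False
  v=01: Γ:[((p1 → p0) → p0)=T, ((p1 → p1) → p1)=T] Δ:[p0=F] refutes=True  ← countermodel

Result: NO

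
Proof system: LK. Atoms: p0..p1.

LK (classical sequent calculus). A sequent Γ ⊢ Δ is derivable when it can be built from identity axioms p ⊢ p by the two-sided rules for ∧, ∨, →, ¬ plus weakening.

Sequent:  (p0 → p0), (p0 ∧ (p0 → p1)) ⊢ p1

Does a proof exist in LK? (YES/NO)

Proof tree:
[∧L] (p0 → p0), (p0 ∧ (p0 → p1)) ⊢ p1
  [→L] (p0 → p0), p0, (p0 → p1) ⊢ p1
    [→L] p0, (p0 → p0) ⊢ p0
      [Ax] p0 ⊢ p0
      [Ax] p0 ⊢ p0
    [Ax] p1 ⊢ p1

Result: YES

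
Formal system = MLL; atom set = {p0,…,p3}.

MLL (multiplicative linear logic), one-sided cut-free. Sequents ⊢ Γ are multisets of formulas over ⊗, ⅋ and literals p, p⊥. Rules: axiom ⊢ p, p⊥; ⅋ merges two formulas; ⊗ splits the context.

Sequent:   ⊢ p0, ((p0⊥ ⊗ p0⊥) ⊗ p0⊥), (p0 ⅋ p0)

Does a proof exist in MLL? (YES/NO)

Proof tree:
[⅋]  ⊢ p0, ((p0⊥ ⊗ p0⊥) ⊗ p0⊥), (p0 ⅋ p0)
  [⊗]  ⊢ p0, p0, p0, ((p0⊥ ⊗ p0⊥) ⊗ p0⊥)
    [⊗]  ⊢ p0, p0, (p0⊥ ⊗ p0⊥)
      [Ax]  ⊢ p0, p0⊥
      [Ax]  ⊢ p0, p0⊥
    [Ax]  ⊢ p0, p0⊥

Result: YES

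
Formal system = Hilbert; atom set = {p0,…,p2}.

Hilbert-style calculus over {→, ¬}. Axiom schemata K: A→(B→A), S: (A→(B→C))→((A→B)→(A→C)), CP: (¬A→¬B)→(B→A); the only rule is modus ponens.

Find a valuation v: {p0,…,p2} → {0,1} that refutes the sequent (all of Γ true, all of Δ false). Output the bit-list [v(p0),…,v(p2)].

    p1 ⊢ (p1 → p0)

Truth-table refutation:
  v=000: Γ:[p1=F] Δ:[(p1 → p0)=T] refutes=False
  v=001: Γ:[p1=F] Δ:[(p1 → p0)=T] refutes=False
  v=010: Γ:[p1=T] Δ:[(p1 → p0)=F] refutes=True  ← countermodel

Result: [0, 1, 0]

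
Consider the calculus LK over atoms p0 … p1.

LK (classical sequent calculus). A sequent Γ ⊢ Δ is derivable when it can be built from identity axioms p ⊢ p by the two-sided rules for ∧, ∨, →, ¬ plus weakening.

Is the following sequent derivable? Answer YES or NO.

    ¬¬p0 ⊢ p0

Proof tree:
[¬L] ¬¬p0 ⊢ p0
  [¬R]  ⊢ p0, ¬p0
    [Ax] p0 ⊢ p0

Result: YES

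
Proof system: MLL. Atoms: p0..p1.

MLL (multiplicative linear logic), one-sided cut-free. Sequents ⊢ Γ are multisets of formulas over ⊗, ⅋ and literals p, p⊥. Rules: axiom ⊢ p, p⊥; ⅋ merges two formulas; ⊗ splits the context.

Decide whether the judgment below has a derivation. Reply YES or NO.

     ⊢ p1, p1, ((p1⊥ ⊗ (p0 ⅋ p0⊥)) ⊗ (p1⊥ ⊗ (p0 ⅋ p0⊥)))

Proof tree:
[⊗]  ⊢ p1, p1, ((p1⊥ ⊗ (p0 ⅋ p0⊥)) ⊗ (p1⊥ ⊗ (p0 ⅋ p0⊥)))
  [⊗]  ⊢ p1, (p1⊥ ⊗ (p0 ⅋ p0⊥))
    [Ax]  ⊢ p1, p1⊥
    [⅋]  ⊢ (p0 ⅋ p0⊥)
      [Ax]  ⊢ p0, p0⊥
  [⊗]  ⊢ p1, (p1⊥ ⊗ (p0 ⅋ p0⊥))
    [Ax]  ⊢ p1, p1⊥
    [⅋]  ⊢ (p0 ⅋ p0⊥)
      [Ax]  ⊢ p0, p0⊥

Result: YES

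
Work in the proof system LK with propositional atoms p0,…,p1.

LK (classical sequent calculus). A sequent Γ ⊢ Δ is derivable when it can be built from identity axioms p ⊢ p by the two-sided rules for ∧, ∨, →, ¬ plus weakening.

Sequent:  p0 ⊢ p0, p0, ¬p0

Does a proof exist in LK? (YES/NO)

Proof tree:
[WL] p0 ⊢ p0, p0, ¬p0
  [¬R]  ⊢ p0, p0, ¬p0
    [WR] p0 ⊢ p0, p0
      [Ax] p0 ⊢ p0

Result: YES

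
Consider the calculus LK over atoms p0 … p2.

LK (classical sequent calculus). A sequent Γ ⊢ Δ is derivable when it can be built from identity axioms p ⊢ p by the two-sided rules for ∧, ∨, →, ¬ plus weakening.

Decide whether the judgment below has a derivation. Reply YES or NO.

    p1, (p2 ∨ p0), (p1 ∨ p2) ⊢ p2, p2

Truth-table refutation:
  v=000: Γ:[p1=F, (p2 ∨ p0)=F, (p1 ∨ p2)=F] Δ:[p2=F, p2=F] refutes=False
  v=001: Γ:[p1=F, (p2 ∨ p0)=T, (p1 ∨ p2)=T] Δ:[p2=T, p2=T] refutes=False
  v=010: Γ:[p1=T, (p2 ∨ p0)=F, (p1 ∨ p2)=T] Δ:[p2=F, p2=F] refutes=False
  v=011: Γ:[p1=T, (p2 ∨ p0)=T, (p1 ∨ p2)=T] Δ:[p2=T, p2=T] refutes=False
  v=100: Γ:[p1=F, (p2 ∨ p0)=T, (p1 ∨ p2)=F] Δ:[p2=F, p2=F] refutes=False
  v=101: Γ:[p1=F, (p2 ∨ p0)=T, (p1 ∨ p2)=T] Δ:[p2=T, p2=T] refutes=False
  v=110: Γ:[p1=T, (p2 ∨ p0)=T, (p1 ∨ p2)=T] Δ:[p2=F, p2=F] refutes=True  ← countermodel

Result: NO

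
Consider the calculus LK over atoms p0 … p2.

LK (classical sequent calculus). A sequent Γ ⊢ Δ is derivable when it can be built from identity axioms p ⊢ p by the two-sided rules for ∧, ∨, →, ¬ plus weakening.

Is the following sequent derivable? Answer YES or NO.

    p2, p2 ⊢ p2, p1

Proof tree:
[WR] p2, p2 ⊢ p2, p1
  [WL] p2, p2 ⊢ p2
    [Ax] p2 ⊢ p2

Result: YES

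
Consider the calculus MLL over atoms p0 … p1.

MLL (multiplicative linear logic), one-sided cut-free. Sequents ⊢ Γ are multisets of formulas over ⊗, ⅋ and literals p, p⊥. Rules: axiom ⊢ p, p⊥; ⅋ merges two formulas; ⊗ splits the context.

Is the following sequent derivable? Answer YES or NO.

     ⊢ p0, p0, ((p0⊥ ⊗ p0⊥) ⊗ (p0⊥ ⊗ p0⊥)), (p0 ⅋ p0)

Derivation trace:
[⅋]  ⊢ p0, p0, ((p0⊥ ⊗ p0⊥) ⊗ (p0⊥ ⊗ p0⊥)), (p0 ⅋ p0)
  [⊗]  ⊢ p0, p0, p0, p0, ((p0⊥ ⊗ p0⊥) ⊗ (p0⊥ ⊗ p0⊥))
    [⊗]  ⊢ p0, p0, (p0⊥ ⊗ p0⊥)
      [Ax]  ⊢ p0, p0⊥
      [Ax]  ⊢ p0, p0⊥
    [⊗]  ⊢ p0, p0, (p0⊥ ⊗ p0⊥)
      [Ax]  ⊢ p0, p0⊥
      [Ax]  ⊢ p0, p0⊥

Result: YES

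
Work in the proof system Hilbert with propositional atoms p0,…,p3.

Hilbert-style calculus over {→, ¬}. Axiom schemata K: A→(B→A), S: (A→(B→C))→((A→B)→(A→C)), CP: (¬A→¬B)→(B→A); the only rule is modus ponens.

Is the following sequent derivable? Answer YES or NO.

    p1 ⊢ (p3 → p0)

Truth-table refutation:
  v=0000: Γ:[p1=F] Δ:[(p3 → p0)=T] refutes=False
  v=0001: Γ:[p1=F] Δ:[(p3 → p0)=F] refutes=False
  v=0010: Γ:[p1=F] Δ:[(p3 → p0)=T] refutes=False
  v=0011: Γ:[p1=F] Δ:[(p3 → p0)=F] refutes=False
  v=0100: Γ:[p1=T] Δ:[(p3 → p0)=T] refutes=False
  v=0101: Γ:[p1=T] Δ:[(p3 → p0)=F] refutes=True  ← countermodel

Result: NO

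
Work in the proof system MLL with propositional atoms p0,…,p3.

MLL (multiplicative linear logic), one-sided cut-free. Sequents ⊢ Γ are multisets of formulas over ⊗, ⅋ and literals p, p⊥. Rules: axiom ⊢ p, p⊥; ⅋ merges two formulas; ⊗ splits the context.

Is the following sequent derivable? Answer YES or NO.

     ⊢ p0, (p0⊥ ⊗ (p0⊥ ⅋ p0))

Derivation (root first):
[⊗]  ⊢ p0, (p0⊥ ⊗ (p0⊥ ⅋ p0))
  [Ax]  ⊢ p0, p0⊥
  [⅋]  ⊢ (p0⊥ ⅋ p0)
    [Ax]  ⊢ p0, p0⊥

Result: YES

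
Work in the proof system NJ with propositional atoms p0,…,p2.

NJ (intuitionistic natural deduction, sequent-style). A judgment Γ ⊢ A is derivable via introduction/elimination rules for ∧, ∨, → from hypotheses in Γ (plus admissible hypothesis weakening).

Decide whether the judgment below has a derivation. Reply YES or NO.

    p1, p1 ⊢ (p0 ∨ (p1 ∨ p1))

Proof tree:
[∨I₂] p1, p1 ⊢ (p0 ∨ (p1 ∨ p1))
  [Wk] p1, p1 ⊢ (p1 ∨ p1)
    [∨I₁] p1 ⊢ (p1 ∨ p1)
      [Ax] p1 ⊢ p1

Result: YES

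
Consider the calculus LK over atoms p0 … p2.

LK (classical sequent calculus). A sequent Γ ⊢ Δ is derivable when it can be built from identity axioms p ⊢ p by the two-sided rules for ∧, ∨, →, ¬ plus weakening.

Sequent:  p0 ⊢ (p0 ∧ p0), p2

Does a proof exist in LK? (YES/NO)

Derivation (root first):
[WR] p0 ⊢ (p0 ∧ p0), p2
  [∧R] p0 ⊢ (p0 ∧ p0)
    [Ax] p0 ⊢ p0
    [Ax] p0 ⊢ p0

Result: YES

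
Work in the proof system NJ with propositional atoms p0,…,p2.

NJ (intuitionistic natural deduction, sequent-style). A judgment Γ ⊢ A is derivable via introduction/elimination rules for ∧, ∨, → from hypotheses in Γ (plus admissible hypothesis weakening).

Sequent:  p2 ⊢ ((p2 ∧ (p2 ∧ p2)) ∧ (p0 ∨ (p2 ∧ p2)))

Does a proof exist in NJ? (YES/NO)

Derivation (root first):
[∧I] p2 ⊢ ((p2 ∧ (p2 ∧ p2)) ∧ (p0 ∨ (p2 ∧ p2)))
  [∧I] p2 ⊢ (p2 ∧ (p2 ∧ p2))
    [Ax] p2 ⊢ p2
    [∧I] p2 ⊢ (p2 ∧ p2)
      [Ax] p2 ⊢ p2
      [Ax] p2 ⊢ p2
  [∨I₂] p2 ⊢ (p0 ∨ (p2 ∧ p2))
    [∧I] p2 ⊢ (p2 ∧ p2)
      [Ax] p2 ⊢ p2
      [Ax] p2 ⊢ p2

Result: YES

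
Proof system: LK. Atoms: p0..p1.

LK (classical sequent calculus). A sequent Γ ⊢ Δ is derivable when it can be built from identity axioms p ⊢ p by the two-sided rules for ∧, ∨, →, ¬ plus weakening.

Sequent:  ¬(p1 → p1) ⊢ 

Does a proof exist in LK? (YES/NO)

Derivation trace:
[¬L] ¬(p1 → p1) ⊢ 
  [→R]  ⊢ (p1 → p1)
    [Ax] p1 ⊢ p1

Result: YES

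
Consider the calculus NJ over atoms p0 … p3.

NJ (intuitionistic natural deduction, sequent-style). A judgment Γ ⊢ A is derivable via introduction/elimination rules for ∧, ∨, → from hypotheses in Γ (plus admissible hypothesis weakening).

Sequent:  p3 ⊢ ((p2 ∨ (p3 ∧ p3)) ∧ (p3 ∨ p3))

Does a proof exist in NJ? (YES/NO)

Proof tree:
[∧I] p3 ⊢ ((p2 ∨ (p3 ∧ p3)) ∧ (p3 ∨ p3))
  [∨I₂] p3 ⊢ (p2 ∨ (p3 ∧ p3))
    [∧I] p3 ⊢ (p3 ∧ p3)
      [Ax] p3 ⊢ p3
      [Ax] p3 ⊢ p3
  [∨I₂] p3 ⊢ (p3 ∨ p3)
    [Ax] p3 ⊢ p3

Result: YES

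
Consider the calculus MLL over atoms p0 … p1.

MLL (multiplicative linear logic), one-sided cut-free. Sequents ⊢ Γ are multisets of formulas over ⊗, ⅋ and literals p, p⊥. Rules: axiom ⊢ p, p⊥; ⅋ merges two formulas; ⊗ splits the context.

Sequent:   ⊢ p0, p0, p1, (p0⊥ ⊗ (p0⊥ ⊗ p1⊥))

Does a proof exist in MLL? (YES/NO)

Proof tree:
[⊗]  ⊢ p0, p0, p1, (p0⊥ ⊗ (p0⊥ ⊗ p1⊥))
  [Ax]  ⊢ p0, p0⊥
  [⊗]  ⊢ p0, p1, (p0⊥ ⊗ p1⊥)
    [Ax]  ⊢ p0, p0⊥
    [Ax]  ⊢ p1, p1⊥

Result: YES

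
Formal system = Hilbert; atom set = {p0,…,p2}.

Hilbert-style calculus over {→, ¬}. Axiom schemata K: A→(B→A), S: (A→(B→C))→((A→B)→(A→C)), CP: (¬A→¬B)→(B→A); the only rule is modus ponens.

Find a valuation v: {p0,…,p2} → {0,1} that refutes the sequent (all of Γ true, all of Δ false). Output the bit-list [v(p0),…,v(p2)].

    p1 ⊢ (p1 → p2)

Search for a countermodel by truth-table:
  v=000: Γ:[p1=F] Δ:[(p1 → p2)=T] refutes=False
  v=001: Γ:[p1=F] Δ:[(p1 → p2)=T] refutes=False
  v=010: Γ:[p1=T] Δ:[(p1 → p2)=F] refutes=True  ← countermodel

Result: [0, 1, 0]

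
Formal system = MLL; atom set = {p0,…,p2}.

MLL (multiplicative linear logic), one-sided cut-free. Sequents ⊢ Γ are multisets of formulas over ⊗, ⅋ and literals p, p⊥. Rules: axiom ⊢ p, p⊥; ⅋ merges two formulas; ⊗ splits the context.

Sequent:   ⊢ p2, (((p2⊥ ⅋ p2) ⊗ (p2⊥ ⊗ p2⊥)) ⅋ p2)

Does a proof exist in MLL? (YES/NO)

Proof tree:
[⅋]  ⊢ p2, (((p2⊥ ⅋ p2) ⊗ (p2⊥ ⊗ p2⊥)) ⅋ p2)
  [⊗]  ⊢ p2, p2, ((p2⊥ ⅋ p2) ⊗ (p2⊥ ⊗ p2⊥))
    [⅋]  ⊢ (p2⊥ ⅋ p2)
      [Ax]  ⊢ p2, p2⊥
    [⊗]  ⊢ p2, p2, (p2⊥ ⊗ p2⊥)
      [Ax]  ⊢ p2, p2⊥
      [Ax]  ⊢ p2, p2⊥

Result: YES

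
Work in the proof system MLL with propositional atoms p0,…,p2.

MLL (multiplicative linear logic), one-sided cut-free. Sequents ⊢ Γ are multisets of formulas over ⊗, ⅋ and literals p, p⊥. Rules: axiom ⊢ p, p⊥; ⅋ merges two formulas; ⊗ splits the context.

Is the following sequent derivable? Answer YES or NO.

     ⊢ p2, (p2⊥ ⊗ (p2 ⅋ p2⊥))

Derivation (root first):
[⊗]  ⊢ p2, (p2⊥ ⊗ (p2 ⅋ p2⊥))
  [Ax]  ⊢ p2, p2⊥
  [⅋]  ⊢ (p2 ⅋ p2⊥)
    [Ax]  ⊢ p2, p2⊥

Result: YES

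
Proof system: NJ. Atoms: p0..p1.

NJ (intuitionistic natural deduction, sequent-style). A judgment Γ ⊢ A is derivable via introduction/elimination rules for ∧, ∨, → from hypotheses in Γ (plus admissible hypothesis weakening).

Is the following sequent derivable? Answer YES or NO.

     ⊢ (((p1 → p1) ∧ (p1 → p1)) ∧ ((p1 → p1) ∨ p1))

Derivation (root first):
[∧I]  ⊢ (((p1 → p1) ∧ (p1 → p1)) ∧ ((p1 → p1) ∨ p1))
  [∧I]  ⊢ ((p1 → p1) ∧ (p1 → p1))
    [→I]  ⊢ (p1 → p1)
      [Ax] p1 ⊢ p1
    [→I]  ⊢ (p1 → p1)
      [Ax] p1 ⊢ p1
  [∨I₁]  ⊢ ((p1 → p1) ∨ p1)
    [→I]  ⊢ (p1 → p1)
      [Ax] p1 ⊢ p1

Result: YES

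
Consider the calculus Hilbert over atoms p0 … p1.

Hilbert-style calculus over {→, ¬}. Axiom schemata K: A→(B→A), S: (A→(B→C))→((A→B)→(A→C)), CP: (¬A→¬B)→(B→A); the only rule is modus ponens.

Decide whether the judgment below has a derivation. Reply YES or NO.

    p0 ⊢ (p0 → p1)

Search for a countermodel by truth-table:
  v=00: Γ:[p0=F] Δ:[(p0 → p1)=T] refutes=False
  v=01: Γ:[p0=F] Δ:[(p0 → p1)=T] refutes=False
  v=10: Γ:[p0=T] Δ:[(p0 → p1)=F] refutes=True  ← countermodel

Result: NO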